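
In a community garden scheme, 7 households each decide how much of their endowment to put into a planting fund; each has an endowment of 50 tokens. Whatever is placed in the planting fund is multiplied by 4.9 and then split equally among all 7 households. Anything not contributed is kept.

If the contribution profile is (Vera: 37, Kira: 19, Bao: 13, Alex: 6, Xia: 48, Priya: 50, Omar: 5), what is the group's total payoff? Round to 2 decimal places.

Total contributed: 37 + 19 + 13 + 6 + 48 + 50 + 5 = 178; total kept: 7 × 50 − 178 = 172.
The planting fund pays out 4.9 × 178 = 872.20 in aggregate.
Group total = 172 + 872.20 = 1044.20.

1044.20 tokens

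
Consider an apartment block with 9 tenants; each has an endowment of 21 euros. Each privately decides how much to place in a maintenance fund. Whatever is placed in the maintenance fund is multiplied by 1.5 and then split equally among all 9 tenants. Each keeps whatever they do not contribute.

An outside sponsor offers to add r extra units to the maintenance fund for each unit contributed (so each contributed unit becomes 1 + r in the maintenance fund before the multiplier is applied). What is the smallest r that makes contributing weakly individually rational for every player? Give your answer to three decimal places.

5.000

With matching at rate r, one contributed unit becomes (1 + r) in the maintenance fund and returns 1.5 × (1 + r) / 9 to the contributor.
Setting this equal to 1: 1 + r = 9/1.5 = 6.0000.
So the minimum matching rate is r = 6.0000 − 1 = 5.000.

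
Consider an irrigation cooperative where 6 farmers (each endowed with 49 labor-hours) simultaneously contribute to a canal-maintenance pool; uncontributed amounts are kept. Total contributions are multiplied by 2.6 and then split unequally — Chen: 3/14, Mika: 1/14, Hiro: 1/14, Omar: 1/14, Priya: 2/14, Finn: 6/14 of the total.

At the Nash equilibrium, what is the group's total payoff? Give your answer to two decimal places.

372.40 labor-hours

For player j, contributing a unit is worthwhile iff 2.6 × (j's share) ≥ 1, i.e. iff j's share is at least 0.3846.
Only Finn (6/14) clears that bar, contributing 49; the remaining 5 contribute 0. Total contributed: 49.
The canal-maintenance pool pays out 2.6 × 49 = 127.40 in total (split across the unequal shares, but the aggregate is all that matters for the group sum).
The 5 free-riders keep 49 each, adding 245. Group total = 245 + 127.40 = 372.40.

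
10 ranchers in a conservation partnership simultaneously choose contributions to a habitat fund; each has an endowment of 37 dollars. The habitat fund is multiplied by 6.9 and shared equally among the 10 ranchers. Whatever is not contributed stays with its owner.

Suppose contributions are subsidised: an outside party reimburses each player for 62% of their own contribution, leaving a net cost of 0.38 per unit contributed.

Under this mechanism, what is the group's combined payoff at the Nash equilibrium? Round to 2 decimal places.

2782.40 dollars

The effective private return per unit is now (6.9/10) / 0.38 = 1.8158 > 1, so every player's dominant strategy flips to full contribution.
So the Nash equilibrium is full contribution by all 10; the group earns 10 × (37 × 0.62 + 6.9 × 37) = 2782.40.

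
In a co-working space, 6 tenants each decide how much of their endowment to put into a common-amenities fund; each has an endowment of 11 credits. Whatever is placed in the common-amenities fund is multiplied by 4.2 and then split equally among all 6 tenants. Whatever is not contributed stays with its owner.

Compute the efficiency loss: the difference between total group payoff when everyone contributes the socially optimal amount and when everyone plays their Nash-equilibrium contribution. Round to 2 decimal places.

211.20 credits

Each contributed unit returns 4.2/6 = 0.7000 to its contributor — below 1 — so contributing 0 is dominant for every player. At the Nash equilibrium everyone keeps their 11, and the group total is 6 × 11 = 66.
Each contributed unit returns 4.200 to the group as a whole (0.7000 to each of 6 players), which exceeds 1, so the social optimum is full contribution: group total = 4.200 × 66 = 277.20.
Efficiency loss = 277.20 − 66 = 211.20.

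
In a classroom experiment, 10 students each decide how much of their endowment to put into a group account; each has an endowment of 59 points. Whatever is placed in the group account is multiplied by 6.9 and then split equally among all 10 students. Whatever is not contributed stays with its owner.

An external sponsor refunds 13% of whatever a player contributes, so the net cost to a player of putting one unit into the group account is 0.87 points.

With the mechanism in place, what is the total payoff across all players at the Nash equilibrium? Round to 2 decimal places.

590.00 points

The effective private return is (6.9/10) / 0.87 = 0.7931, which is still under 1, so the mechanism doesn't change anyone's dominant strategy: zero contribution.
At the Nash equilibrium no one contributes; group total payoff = 10 × 59 = 590.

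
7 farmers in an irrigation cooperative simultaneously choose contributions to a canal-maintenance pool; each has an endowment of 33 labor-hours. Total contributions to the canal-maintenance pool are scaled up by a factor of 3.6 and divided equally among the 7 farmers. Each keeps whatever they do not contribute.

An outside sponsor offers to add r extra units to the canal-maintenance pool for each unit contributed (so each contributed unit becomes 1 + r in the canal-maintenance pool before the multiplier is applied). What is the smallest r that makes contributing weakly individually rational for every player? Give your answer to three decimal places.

0.944

With matching at rate r, one contributed unit becomes (1 + r) in the canal-maintenance pool and returns 3.6 × (1 + r) / 7 to the contributor.
Setting this equal to 1: 1 + r = 7/3.6 = 1.9444.
So the minimum matching rate is r = 1.9444 − 1 = 0.944.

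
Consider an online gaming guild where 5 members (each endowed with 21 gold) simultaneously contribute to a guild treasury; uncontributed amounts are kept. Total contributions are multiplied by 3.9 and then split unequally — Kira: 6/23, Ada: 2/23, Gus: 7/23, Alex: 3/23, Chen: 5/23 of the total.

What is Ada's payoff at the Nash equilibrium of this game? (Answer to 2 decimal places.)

35.24 gold

For player j, contributing a unit is worthwhile iff 3.9 × (j's share) ≥ 1, i.e. iff j's share is at least 0.2564.
Kira and Gus clear that bar, contributing 21 each; the remaining 3 contribute 0. Total contributed: 42.
Ada keeps 21 and receives 3.9 × 42 × 2/23 = 14.24 from the guild treasury, for a payoff of 35.24.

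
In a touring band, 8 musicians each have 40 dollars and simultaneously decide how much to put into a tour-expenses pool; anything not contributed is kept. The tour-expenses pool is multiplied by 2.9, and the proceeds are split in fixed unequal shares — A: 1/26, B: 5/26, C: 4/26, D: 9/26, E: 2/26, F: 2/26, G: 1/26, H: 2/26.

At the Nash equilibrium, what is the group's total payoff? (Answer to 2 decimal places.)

396.00 dollars

A player with share s gets back 2.9·s per unit contributed, so full contribution is dominant for anyone with s > 1/2.9 = 0.3448 and zero contribution is dominant for anyone below.
D alone (share 9/26) is above the threshold, contributing 40; the remaining 7 contribute 0. Total contributed: 40.
The tour-expenses pool pays out 2.9 × 40 = 116.00 in total (split across the unequal shares, but the aggregate is all that matters for the group sum).
The 7 free-riders keep 40 each, adding 280. Group total = 280 + 116.00 = 396.00.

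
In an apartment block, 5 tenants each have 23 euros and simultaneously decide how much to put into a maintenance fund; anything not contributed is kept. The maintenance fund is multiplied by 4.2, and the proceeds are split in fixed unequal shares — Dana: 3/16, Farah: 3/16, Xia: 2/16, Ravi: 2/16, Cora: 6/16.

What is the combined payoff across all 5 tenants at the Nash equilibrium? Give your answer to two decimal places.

For player j, contributing a unit is worthwhile iff 4.2 × (j's share) ≥ 1, i.e. iff j's share is at least 0.2381.
Only Cora (6/16) clears that bar, contributing 23; the remaining 4 contribute 0. Total contributed: 23.
The maintenance fund pays out 4.2 × 23 = 96.60 in total (split across the unequal shares, but the aggregate is all that matters for the group sum).
The 4 free-riders keep 23 each, adding 92. Group total = 92 + 96.60 = 188.60.

188.60 euros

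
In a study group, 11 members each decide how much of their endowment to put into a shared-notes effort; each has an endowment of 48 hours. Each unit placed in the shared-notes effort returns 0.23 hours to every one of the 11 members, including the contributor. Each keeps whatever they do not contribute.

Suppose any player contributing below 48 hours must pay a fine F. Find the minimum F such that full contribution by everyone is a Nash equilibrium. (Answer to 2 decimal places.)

Given the others contribute fully, the best deviation is to contribute 0 (any partial contribution still incurs the fine and gives up units whose private return 0.23 is below 1).
Deviating from 48 to 0 saves 48 hours but forfeits the deviator's share of the drop in the shared-notes effort: 0.23 × 48 = 11.04.
So the deviation gain is 48 − 11.04 = 36.96, and the fine must be at least 36.96 hours to wipe it out.

36.96 hours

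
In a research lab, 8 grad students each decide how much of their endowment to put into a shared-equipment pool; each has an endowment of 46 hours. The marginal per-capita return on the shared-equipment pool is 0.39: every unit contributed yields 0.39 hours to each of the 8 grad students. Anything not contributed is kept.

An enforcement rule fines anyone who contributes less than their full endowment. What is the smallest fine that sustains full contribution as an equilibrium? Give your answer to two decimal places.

Given the others contribute fully, the best deviation is to contribute 0 (any partial contribution still incurs the fine and gives up units whose private return 0.39 is below 1).
Deviating from 46 to 0 saves 46 hours but forfeits the deviator's share of the drop in the shared-equipment pool: 0.39 × 46 = 17.94.
So the deviation gain is 46 − 17.94 = 28.06, and the fine must be at least 28.06 hours to wipe it out.

28.06 hours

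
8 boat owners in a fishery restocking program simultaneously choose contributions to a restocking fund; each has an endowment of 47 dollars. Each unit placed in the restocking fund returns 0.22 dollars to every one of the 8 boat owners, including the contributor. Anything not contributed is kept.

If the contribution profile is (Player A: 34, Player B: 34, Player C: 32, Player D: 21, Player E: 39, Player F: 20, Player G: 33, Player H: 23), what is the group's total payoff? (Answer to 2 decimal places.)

555.36 dollars

Total contributed: 34 + 34 + 32 + 21 + 39 + 20 + 33 + 23 = 236; total kept: 8 × 47 − 236 = 140.
The restocking fund pays out 0.22 × 8 × 236 = 415.36 in aggregate.
Group total = 140 + 415.36 = 555.36.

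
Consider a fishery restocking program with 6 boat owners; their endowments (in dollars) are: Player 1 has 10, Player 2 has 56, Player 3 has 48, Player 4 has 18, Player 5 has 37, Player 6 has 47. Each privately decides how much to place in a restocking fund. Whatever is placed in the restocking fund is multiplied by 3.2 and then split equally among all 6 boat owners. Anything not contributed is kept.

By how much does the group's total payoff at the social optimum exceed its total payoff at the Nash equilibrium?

The private return per contributed unit is 3.2/6 = 0.5333 < 1 for every player regardless of endowment, so the Nash equilibrium is zero contribution and the group total is Σ E_j = 10 + 56 + 48 + 18 + 37 + 47 = 216.
Each contributed unit returns 3.200 to the group, so the social optimum is full contribution by everyone: group total = 3.200 × 216 = 691.20.
Efficiency loss = (3.200 − 1) × 216 = 475.20.

475.20 dollars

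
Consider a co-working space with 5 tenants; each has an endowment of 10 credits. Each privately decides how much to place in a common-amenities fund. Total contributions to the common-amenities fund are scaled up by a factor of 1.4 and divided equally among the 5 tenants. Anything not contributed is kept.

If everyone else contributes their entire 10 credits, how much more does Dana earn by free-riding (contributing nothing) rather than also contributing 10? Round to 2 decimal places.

Switching from a contribution of 10 to 0 lets Dana keep an extra 10 credits, but lowers the common-amenities fund by 10, which costs Dana their own share of that drop: 1.4/5 × 10 = 2.80.
Net gain = 10 − 2.80 = 7.20. The private return per contributed unit (0.2800) is below 1, so free-riding is indeed the best response regardless of what the others do.

7.20 credits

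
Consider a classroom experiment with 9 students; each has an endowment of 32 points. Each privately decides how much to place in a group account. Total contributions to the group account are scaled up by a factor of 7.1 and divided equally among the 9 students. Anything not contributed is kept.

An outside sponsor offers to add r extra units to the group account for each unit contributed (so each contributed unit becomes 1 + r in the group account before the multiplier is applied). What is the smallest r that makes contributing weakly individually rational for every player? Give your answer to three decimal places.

With matching at rate r, one contributed unit becomes (1 + r) in the group account and returns 7.1 × (1 + r) / 9 to the contributor.
Setting this equal to 1: 1 + r = 9/7.1 = 1.2676.
So the minimum matching rate is r = 1.2676 − 1 = 0.268.

0.268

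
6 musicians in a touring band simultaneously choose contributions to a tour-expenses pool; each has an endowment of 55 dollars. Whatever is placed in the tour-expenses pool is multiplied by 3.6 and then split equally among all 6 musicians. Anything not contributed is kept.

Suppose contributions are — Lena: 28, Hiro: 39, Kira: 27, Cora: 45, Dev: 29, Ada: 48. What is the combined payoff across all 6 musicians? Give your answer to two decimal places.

891.60 dollars

Total contributed: 28 + 39 + 27 + 45 + 29 + 48 = 216; total kept: 6 × 55 − 216 = 114.
The tour-expenses pool pays out 3.6 × 216 = 777.60 in aggregate.
Group total = 114 + 777.60 = 891.60.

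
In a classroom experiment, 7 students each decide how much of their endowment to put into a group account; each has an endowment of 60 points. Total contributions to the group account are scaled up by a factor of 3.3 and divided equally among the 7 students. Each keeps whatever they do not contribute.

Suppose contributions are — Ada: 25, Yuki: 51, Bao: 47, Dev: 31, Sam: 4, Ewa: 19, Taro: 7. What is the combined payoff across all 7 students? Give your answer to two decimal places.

Total contributed: 25 + 51 + 47 + 31 + 4 + 19 + 7 = 184; total kept: 7 × 60 − 184 = 236.
The group account pays out 3.3 × 184 = 607.20 in aggregate.
Group total = 236 + 607.20 = 843.20.

843.20 points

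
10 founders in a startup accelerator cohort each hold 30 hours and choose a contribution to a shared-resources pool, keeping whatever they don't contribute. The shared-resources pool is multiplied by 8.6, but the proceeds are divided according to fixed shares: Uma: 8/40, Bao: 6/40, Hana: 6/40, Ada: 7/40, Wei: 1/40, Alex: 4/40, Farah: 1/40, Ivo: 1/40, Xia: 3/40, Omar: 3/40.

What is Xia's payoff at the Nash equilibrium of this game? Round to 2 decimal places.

Player j's private return per contributed unit is 8.6 × (j's share). Contributing is weakly dominant for j when that share is at least 1/8.6 = 0.1163, and contributing 0 is dominant otherwise.
Uma, Bao, Hana and Ada clear that bar, contributing 30 each; the remaining 6 contribute 0. Total contributed: 120.
Xia keeps 30 and receives 8.6 × 120 × 3/40 = 77.40 from the shared-resources pool, for a payoff of 107.40.

107.40 hours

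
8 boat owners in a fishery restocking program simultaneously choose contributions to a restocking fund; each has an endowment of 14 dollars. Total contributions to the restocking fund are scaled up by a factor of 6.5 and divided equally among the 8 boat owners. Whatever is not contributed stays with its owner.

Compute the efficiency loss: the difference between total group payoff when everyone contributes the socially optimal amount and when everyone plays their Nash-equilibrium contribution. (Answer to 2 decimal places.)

Each contributed unit returns 6.5/8 = 0.8125 to its contributor — below 1 — so contributing 0 is dominant for every player. At the Nash equilibrium everyone keeps their 14, and the group total is 8 × 14 = 112.
Each contributed unit returns 6.500 to the group as a whole (0.8125 to each of 8 players), which exceeds 1, so the social optimum is full contribution: group total = 6.500 × 112 = 728.00.
Efficiency loss = 728.00 − 112 = 616.00.

616.00 dollars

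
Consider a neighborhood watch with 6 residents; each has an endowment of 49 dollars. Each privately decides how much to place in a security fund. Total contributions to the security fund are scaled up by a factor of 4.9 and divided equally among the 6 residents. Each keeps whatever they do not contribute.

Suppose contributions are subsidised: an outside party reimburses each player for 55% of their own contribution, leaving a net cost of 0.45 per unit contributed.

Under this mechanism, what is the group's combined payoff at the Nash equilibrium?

1602.30 dollars

With the mechanism, a contributed unit returns (4.9/6) / 0.45 = 1.8148 per unit of net cost to the contributor — now above 1 — so contributing fully is weakly dominant for every player.
At the Nash equilibrium everyone contributes 49. Group total payoff = 6 × (49 × 0.55 + 4.9 × 49) = 1602.30.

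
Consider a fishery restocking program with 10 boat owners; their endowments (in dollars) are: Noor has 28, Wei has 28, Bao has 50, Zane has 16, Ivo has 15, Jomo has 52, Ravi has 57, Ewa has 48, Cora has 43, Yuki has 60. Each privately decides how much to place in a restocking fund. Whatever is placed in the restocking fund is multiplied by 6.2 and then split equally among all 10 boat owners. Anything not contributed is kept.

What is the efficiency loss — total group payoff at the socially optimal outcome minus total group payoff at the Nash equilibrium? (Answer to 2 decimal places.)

2064.40 dollars

The private return per contributed unit is 6.2/10 = 0.6200 < 1 for every player regardless of endowment, so the Nash equilibrium is zero contribution and the group total is Σ E_j = 28 + 28 + 50 + 16 + 15 + 52 + 57 + 48 + 43 + 60 = 397.
Each contributed unit returns 6.200 to the group, so the social optimum is full contribution by everyone: group total = 6.200 × 397 = 2461.40.
Efficiency loss = (6.200 − 1) × 397 = 2064.40.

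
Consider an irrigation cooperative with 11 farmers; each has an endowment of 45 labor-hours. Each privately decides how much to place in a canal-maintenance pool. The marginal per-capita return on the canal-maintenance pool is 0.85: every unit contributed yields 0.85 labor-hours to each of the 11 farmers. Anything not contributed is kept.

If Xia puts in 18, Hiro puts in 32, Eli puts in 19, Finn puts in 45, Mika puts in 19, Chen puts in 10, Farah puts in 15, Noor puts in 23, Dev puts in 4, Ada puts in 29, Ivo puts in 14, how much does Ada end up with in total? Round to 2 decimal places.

209.80 labor-hours

Total contributed: 18 + 32 + 19 + 45 + 19 + 10 + 15 + 23 + 4 + 29 + 14 = 228.
Each receives 0.85 × 228 = 193.80 from the canal-maintenance pool.
Ada keeps 45 − 29 = 16, so Ada's payoff is 16 + 193.80 = 209.80.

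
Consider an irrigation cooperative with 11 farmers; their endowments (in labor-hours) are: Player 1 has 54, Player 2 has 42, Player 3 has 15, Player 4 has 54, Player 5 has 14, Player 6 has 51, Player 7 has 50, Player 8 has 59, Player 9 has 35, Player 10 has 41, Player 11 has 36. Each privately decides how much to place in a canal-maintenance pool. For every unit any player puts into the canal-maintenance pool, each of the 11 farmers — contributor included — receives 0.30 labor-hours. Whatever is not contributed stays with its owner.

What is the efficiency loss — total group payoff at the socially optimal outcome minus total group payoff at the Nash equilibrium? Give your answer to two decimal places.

1037.30 labor-hours

The private return per contributed unit is 0.30 < 1 for everyone, so the Nash equilibrium is zero contribution and the group total is Σ E_j = 54 + 42 + 15 + 54 + 14 + 51 + 50 + 59 + 35 + 41 + 36 = 451.
Each contributed unit returns 3.300 to the group, so the social optimum is full contribution by everyone: group total = 3.300 × 451 = 1488.30.
Efficiency loss = (3.300 − 1) × 451 = 1037.30.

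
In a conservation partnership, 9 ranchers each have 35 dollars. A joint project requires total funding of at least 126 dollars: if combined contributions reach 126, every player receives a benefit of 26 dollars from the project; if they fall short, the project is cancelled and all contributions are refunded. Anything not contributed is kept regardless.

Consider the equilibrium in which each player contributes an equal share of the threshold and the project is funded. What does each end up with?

47 dollars

Equal share of the threshold: 126/9 = 14.
At this profile no one gains by cutting their contribution: any cut drops the total below 126, the project is cancelled, contributions are refunded, and the deviator ends with 35, which is less than 35 − 14 + 26 = 47. Contributing more than 14 just wastes the excess. So contributing exactly 14 is a best response.
Each player's payoff: 35 − 14 + 26 = 47.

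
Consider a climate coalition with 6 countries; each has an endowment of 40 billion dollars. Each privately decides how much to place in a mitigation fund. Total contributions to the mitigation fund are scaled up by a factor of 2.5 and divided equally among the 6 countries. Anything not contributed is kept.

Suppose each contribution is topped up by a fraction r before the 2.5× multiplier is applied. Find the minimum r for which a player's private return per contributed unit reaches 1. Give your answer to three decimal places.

With matching at rate r, one contributed unit becomes (1 + r) in the mitigation fund and returns 2.5 × (1 + r) / 6 to the contributor.
Setting this equal to 1: 1 + r = 6/2.5 = 2.4000.
So the minimum matching rate is r = 2.4000 − 1 = 1.400.

1.400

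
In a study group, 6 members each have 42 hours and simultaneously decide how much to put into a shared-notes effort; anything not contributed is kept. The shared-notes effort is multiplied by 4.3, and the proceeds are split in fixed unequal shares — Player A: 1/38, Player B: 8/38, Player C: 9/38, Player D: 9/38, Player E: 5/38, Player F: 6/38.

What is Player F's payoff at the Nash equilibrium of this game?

99.03 hours

For player j, contributing a unit is worthwhile iff 4.3 × (j's share) ≥ 1, i.e. iff j's share is at least 0.2326.
Player C and Player D clear that bar, contributing 42 each; the remaining 4 contribute 0. Total contributed: 84.
Player F keeps 42 and receives 4.3 × 84 × 6/38 = 57.03 from the shared-notes effort, for a payoff of 99.03.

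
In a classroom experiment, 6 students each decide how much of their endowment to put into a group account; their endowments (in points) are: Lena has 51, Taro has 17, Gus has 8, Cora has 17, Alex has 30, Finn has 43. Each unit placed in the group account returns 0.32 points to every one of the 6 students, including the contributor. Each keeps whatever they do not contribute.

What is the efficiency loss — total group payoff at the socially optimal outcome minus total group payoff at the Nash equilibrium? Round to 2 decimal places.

The private return per contributed unit is 0.32 < 1 for everyone, so the Nash equilibrium is zero contribution and the group total is Σ E_j = 51 + 17 + 8 + 17 + 30 + 43 = 166.
Each contributed unit returns 1.920 to the group, so the social optimum is full contribution by everyone: group total = 1.920 × 166 = 318.72.
Efficiency loss = (1.920 − 1) × 166 = 152.72.

152.72 points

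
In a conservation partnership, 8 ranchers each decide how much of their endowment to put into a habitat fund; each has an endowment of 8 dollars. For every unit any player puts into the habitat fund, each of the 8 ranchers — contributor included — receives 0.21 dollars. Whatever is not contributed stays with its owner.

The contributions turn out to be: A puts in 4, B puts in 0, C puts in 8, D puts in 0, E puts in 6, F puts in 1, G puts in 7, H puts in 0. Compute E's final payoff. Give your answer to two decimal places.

Total contributed: 4 + 0 + 8 + 0 + 6 + 1 + 7 + 0 = 26.
Each receives 0.21 × 26 = 5.46 from the habitat fund.
E keeps 8 − 6 = 2, so E's payoff is 2 + 5.46 = 7.46.

7.46 dollars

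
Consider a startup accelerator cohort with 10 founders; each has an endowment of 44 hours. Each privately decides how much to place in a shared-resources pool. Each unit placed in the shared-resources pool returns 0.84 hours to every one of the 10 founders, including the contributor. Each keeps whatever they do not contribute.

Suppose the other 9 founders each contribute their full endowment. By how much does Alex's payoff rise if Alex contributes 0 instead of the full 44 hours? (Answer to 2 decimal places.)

7.04 hours

Switching from a contribution of 44 to 0 lets Alex keep an extra 44 hours, but lowers the shared-resources pool by 44, which costs Alex their own share of that drop: 0.84 × 44 = 36.96.
Net gain = 44 − 36.96 = 7.04. The private return per contributed unit (0.84) is below 1, so free-riding is indeed the best response regardless of what the others do.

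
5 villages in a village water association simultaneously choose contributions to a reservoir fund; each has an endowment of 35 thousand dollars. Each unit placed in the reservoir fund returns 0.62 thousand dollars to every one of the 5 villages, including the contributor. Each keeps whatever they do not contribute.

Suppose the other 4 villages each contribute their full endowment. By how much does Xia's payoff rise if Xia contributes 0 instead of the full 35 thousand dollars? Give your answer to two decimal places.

13.30 thousand dollars

Switching from a contribution of 35 to 0 lets Xia keep an extra 35 thousand dollars, but lowers the reservoir fund by 35, which costs Xia their own share of that drop: 0.62 × 35 = 21.70.
Net gain = 35 − 21.70 = 13.30. The private return per contributed unit (0.62) is below 1, so free-riding is indeed the best response regardless of what the others do.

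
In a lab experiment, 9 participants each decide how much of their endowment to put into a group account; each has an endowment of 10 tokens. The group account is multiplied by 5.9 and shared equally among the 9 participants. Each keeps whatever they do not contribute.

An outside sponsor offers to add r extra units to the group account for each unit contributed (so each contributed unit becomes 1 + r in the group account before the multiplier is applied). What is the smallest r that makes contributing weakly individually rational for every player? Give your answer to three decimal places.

0.525

With matching at rate r, one contributed unit becomes (1 + r) in the group account and returns 5.9 × (1 + r) / 9 to the contributor.
Setting this equal to 1: 1 + r = 9/5.9 = 1.5254.
So the minimum matching rate is r = 1.5254 − 1 = 0.525.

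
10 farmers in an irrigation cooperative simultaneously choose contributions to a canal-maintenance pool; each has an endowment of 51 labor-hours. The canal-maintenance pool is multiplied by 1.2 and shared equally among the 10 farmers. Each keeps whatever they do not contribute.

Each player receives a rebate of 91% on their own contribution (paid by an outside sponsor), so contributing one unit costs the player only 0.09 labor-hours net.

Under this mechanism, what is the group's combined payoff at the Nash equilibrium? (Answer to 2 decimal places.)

With the mechanism, a contributed unit returns (1.2/10) / 0.09 = 1.3333 per unit of net cost to the contributor — now above 1 — so contributing fully is weakly dominant for every player.
At the Nash equilibrium everyone contributes 51. Group total payoff = 10 × (51 × 0.91 + 1.2 × 51) = 1076.10.

1076.10 labor-hours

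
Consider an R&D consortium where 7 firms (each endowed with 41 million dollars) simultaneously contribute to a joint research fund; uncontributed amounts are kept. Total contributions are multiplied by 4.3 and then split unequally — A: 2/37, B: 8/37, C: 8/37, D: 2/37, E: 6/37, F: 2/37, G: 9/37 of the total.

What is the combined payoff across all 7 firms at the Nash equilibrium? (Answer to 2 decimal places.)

For player j, contributing a unit is worthwhile iff 4.3 × (j's share) ≥ 1, i.e. iff j's share is at least 0.2326.
G alone (share 9/37) is above the threshold, contributing 41; the remaining 6 contribute 0. Total contributed: 41.
The joint research fund pays out 4.3 × 41 = 176.30 in total (split across the unequal shares, but the aggregate is all that matters for the group sum).
The 6 free-riders keep 41 each, adding 246. Group total = 246 + 176.30 = 422.30.

422.30 million dollars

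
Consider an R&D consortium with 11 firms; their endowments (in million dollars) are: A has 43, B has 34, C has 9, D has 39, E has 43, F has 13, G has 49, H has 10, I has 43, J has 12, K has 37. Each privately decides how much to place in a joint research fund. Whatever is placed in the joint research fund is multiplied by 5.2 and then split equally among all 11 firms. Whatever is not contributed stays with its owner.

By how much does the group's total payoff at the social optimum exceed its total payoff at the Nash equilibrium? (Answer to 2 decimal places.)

1394.40 million dollars

The private return per contributed unit is 5.2/11 = 0.4727 < 1 for every player regardless of endowment, so the Nash equilibrium is zero contribution and the group total is Σ E_j = 43 + 34 + 9 + 39 + 43 + 13 + 49 + 10 + 43 + 12 + 37 = 332.
Each contributed unit returns 5.200 to the group, so the social optimum is full contribution by everyone: group total = 5.200 × 332 = 1726.40.
Efficiency loss = (5.200 − 1) × 332 = 1394.40.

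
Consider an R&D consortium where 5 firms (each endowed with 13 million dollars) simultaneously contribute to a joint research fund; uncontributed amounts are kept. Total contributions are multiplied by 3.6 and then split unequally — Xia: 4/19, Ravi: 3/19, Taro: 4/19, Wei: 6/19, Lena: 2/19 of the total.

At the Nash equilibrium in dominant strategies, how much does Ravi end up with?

For player j, contributing a unit is worthwhile iff 3.6 × (j's share) ≥ 1, i.e. iff j's share is at least 0.2778.
Wei alone (share 6/19) is above the threshold, contributing 13; the remaining 4 contribute 0. Total contributed: 13.
Ravi keeps 13 and receives 3.6 × 13 × 3/19 = 7.39 from the joint research fund, for a payoff of 20.39.

20.39 million dollars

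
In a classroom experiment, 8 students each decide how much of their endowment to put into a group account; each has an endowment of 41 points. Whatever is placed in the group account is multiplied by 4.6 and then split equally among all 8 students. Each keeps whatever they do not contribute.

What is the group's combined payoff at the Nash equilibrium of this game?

Each contributed unit returns 4.6/8 = 0.5750 to its contributor — below 1 — so contributing 0 is dominant for every player. At the Nash equilibrium everyone keeps their 41, and the group total is 8 × 41 = 328.

328.00 points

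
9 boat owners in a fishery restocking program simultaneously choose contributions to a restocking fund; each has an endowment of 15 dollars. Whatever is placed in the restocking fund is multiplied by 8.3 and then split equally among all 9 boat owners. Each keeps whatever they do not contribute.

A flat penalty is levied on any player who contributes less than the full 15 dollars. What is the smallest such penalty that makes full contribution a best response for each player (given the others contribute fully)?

1.17 dollars

Given the others contribute fully, the best deviation is to contribute 0 (any partial contribution still incurs the fine and gives up units whose private return 0.9222 is below 1).
Deviating from 15 to 0 saves 15 dollars but forfeits the deviator's share of the drop in the restocking fund: 8.3/9 × 15 = 13.83.
So the deviation gain is 15 − 13.83 = 1.17, and the fine must be at least 1.17 dollars to wipe it out.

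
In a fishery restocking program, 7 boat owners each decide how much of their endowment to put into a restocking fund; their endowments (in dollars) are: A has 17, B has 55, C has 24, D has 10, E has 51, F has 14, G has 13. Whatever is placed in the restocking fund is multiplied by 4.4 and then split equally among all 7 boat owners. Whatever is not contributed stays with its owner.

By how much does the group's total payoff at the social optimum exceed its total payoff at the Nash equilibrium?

625.60 dollars

The private return per contributed unit is 4.4/7 = 0.6286 < 1 for every player regardless of endowment, so the Nash equilibrium is zero contribution and the group total is Σ E_j = 17 + 55 + 24 + 10 + 51 + 14 + 13 = 184.
Each contributed unit returns 4.400 to the group, so the social optimum is full contribution by everyone: group total = 4.400 × 184 = 809.60.
Efficiency loss = (4.400 − 1) × 184 = 625.60.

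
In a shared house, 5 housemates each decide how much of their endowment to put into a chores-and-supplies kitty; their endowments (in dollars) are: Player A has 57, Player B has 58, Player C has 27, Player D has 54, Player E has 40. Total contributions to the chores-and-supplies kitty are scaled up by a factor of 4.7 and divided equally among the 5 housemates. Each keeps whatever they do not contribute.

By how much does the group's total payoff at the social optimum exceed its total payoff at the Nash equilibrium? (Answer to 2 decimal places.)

The private return per contributed unit is 4.7/5 = 0.9400 < 1 for every player regardless of endowment, so the Nash equilibrium is zero contribution and the group total is Σ E_j = 57 + 58 + 27 + 54 + 40 = 236.
Each contributed unit returns 4.700 to the group, so the social optimum is full contribution by everyone: group total = 4.700 × 236 = 1109.20.
Efficiency loss = (4.700 − 1) × 236 = 873.20.

873.20 dollars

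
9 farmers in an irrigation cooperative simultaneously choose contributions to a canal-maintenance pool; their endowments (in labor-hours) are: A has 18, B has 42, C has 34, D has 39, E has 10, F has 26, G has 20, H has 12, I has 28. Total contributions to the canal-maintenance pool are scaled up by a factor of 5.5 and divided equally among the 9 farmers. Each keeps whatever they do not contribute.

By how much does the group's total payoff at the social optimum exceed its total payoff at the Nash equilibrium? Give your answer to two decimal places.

The private return per contributed unit is 5.5/9 = 0.6111 < 1 for every player regardless of endowment, so the Nash equilibrium is zero contribution and the group total is Σ E_j = 18 + 42 + 34 + 39 + 10 + 26 + 20 + 12 + 28 = 229.
Each contributed unit returns 5.500 to the group, so the social optimum is full contribution by everyone: group total = 5.500 × 229 = 1259.50.
Efficiency loss = (5.500 − 1) × 229 = 1030.50.

1030.50 labor-hours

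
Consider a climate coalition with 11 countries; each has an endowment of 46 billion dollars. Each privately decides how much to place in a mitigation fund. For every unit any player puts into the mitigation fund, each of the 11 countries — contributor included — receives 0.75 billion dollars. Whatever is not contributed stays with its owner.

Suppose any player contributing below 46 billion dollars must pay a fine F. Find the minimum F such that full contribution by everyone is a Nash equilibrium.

11.50 billion dollars

Given the others contribute fully, the best deviation is to contribute 0 (any partial contribution still incurs the fine and gives up units whose private return 0.75 is below 1).
Deviating from 46 to 0 saves 46 billion dollars but forfeits the deviator's share of the drop in the mitigation fund: 0.75 × 46 = 34.50.
So the deviation gain is 46 − 34.50 = 11.50, and the fine must be at least 11.50 billion dollars to wipe it out.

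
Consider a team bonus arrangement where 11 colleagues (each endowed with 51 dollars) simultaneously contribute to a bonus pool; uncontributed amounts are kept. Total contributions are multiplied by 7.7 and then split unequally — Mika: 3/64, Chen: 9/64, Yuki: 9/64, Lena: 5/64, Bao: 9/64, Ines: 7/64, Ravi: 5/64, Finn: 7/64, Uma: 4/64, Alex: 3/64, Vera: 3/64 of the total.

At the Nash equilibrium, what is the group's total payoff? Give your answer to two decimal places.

1586.10 dollars

A player with share s gets back 7.7·s per unit contributed, so full contribution is dominant for anyone with s > 1/7.7 = 0.1299 and zero contribution is dominant for anyone below.
The shares above 0.1299 belong to Chen, Yuki and Bao, contributing 51 each; the remaining 8 contribute 0. Total contributed: 153.
The bonus pool pays out 7.7 × 153 = 1178.10 in total (split across the unequal shares, but the aggregate is all that matters for the group sum).
The 8 free-riders keep 51 each, adding 408. Group total = 408 + 1178.10 = 1586.10.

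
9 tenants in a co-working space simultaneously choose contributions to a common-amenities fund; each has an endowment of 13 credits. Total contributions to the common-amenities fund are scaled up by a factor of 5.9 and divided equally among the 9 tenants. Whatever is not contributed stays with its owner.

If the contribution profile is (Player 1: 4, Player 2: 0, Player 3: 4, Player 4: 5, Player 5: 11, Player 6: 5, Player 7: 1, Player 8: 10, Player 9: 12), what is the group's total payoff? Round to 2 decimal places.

371.80 credits

Total contributed: 4 + 0 + 4 + 5 + 11 + 5 + 1 + 10 + 12 = 52; total kept: 9 × 13 − 52 = 65.
The common-amenities fund pays out 5.9 × 52 = 306.80 in aggregate.
Group total = 65 + 306.80 = 371.80.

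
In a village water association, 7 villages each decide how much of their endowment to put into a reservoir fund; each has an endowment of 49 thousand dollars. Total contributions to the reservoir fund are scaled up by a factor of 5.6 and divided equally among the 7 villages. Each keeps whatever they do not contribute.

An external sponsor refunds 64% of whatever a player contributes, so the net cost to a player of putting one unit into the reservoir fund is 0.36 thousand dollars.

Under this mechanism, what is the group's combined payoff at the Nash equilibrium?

2140.32 thousand dollars

With the mechanism, a contributed unit returns (5.6/7) / 0.36 = 2.2222 per unit of net cost to the contributor — now above 1 — so contributing fully is weakly dominant for every player.
At the Nash equilibrium everyone contributes 49. Group total payoff = 7 × (49 × 0.64 + 5.6 × 49) = 2140.32.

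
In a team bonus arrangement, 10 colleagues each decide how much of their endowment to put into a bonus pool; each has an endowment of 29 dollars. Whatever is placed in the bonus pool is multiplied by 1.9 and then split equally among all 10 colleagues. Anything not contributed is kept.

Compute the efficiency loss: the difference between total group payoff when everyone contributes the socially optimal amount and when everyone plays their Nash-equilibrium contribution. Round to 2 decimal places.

Each contributed unit returns 1.9/10 = 0.1900 to its contributor — below 1 — so contributing 0 is dominant for every player. At the Nash equilibrium everyone keeps their 29, and the group total is 10 × 29 = 290.
Each contributed unit returns 1.900 to the group as a whole (0.1900 to each of 10 players), which exceeds 1, so the social optimum is full contribution: group total = 1.900 × 290 = 551.00.
Efficiency loss = 551.00 − 290 = 261.00.

261.00 dollars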